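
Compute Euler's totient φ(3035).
φ(3035) = 2424

φ is multiplicative, with φ(p^e) = p^e − p^(e−1). Factorise 3035 = 5 · 607. Then
  φ(3035) = (5 − 1) · (607 − 1) = 4 · 606 = 2424.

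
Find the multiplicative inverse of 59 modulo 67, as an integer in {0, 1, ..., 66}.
Apply the extended Euclidean algorithm to (67, 59), tracking rows (r, s, t) with s·67 + t·59 = r. Each division r_prev = q·r_cur + r_new produces the new row as (previous row) − q·(current row):
  row A: (67, 1, 0)   [1·67 + 0·59 = 67]
  row B: (59, 0, 1)   [0·67 + 1·59 = 59]
  67 = 1·59 + 8   → row C = row A − 1·row B = (8, 1, −1)   [check: 1·67 − 1·59 = 8]
  59 = 7·8 + 3   → row D = row B − 7·row C = (3, −7, 8)   [check: −7·67 + 8·59 = 3]
  8 = 2·3 + 2   → row E = row C − 2·row D = (2, 15, −17)   [check: 15·67 − 17·59 = 2]
  3 = 1·2 + 1   → row F = row D − 1·row E = (1, −22, 25)   [check: −22·67 + 25·59 = 1]
  2 = 2·1 + 0   → remainder 0, stop. gcd = 1 (last nonzero row F).
The gcd is 1, so 59 is invertible mod 67. The last nonzero row gives −22·67 + 25·59 = 1, so t = 25. So 59^(−1) ≡ 25 (mod 67). Verify: 59 · 25 = 1475 ≡ 1 (mod 67). ✓

Final answer: 59^(−1) ≡ 25 (mod 67)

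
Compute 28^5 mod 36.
28

Use repeated squaring. Binary(5) = 101. Walk through the bits of the exponent 5 left-to-right: at each bit after the leading one, square the running value, then multiply by 28 if the bit is 1 (always reducing mod 36):
  bit 1 = 1 (leading): start with 28.
  bit 2 = 0: square 28^2 = 784 ≡ 28 (mod 36).
  bit 3 = 1: square 28^2 = 784 ≡ 28; bit is 1, so multiply 28·28 = 784 ≡ 28 (mod 36).
Final value: 28^5 ≡ 28 (mod 36).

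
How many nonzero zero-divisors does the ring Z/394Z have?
Z/394Z has 197 nonzero zero-divisors

In Z/394Z each nonzero element is either a unit (gcd with 394 is 1) or a zero-divisor (gcd > 1). The number of units is φ(394): factorise 394 = 2 · 197, so φ(394) = (2 − 1) · (197 − 1) = 1 · 196 = 196. The nonzero elements number 394 − 1 = 393. Hence the nonzero zero-divisors number 393 − 196 = 197.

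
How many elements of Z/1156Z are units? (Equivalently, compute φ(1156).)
Z/1156Z has φ(1156) = 544 units

An element a ∈ Z/1156Z is a unit iff gcd(a, 1156) = 1, so the number of units is φ(1156). φ is multiplicative, with φ(p^e) = p^e − p^(e−1). Factorise 1156 = 2^2 · 17^2. Then
  φ(1156) = (2^2 − 2^1) · (17^2 − 17^1) = 2 · 272 = 544.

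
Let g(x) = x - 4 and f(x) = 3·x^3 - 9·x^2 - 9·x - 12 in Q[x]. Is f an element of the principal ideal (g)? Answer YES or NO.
YES

In Q[x] the ideal (g) consists of all multiples of g, so f ∈ (g) iff g | f, i.e. iff the remainder of f on division by g is 0. Divide f by g (g is monic, so eliminate the leading term of the running remainder at each step):
  leading term 3·x^3: subtract (3·x^2)·g(x) = 3·x^3 - 12·x^2, leaving 3·x^2 - 9·x - 12
  leading term 3·x^2: subtract (3·x)·g(x) = 3·x^2 - 12·x, leaving 3·x - 12
  leading term 3·x: subtract (3)·g(x) = 3·x - 12, leaving 0
The remainder is 0, so f(x) = g(x) · h(x) with h(x) = 3·x^2 + 3·x + 3. Hence g | f, i.e. f ∈ (g).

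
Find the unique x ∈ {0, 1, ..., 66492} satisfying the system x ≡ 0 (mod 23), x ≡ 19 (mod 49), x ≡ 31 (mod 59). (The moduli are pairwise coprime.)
The moduli 23, 49, 59 are pairwise coprime, so by the CRT there is a unique solution mod 23·49·59 = 66493.
Solve by successive substitution. Start with x ≡ 0 (mod 23).
  Combine with x ≡ 19 (mod 49): write x = 23·t and require 23·t ≡ 19 (mod 49). Since 23^(−1) ≡ 32 (mod 49), t ≡ 32·19 ≡ 20 (mod 49). So x ≡ 23·20 = 460 (mod 1127).
  Combine with x ≡ 31 (mod 59): write x = 460 + 1127·t and require 460 + 1127·t ≡ 31 (mod 59), i.e. 1127·t ≡ 31 − 460 ≡ 43 (mod 59). Since 1127^(−1) ≡ 10 (mod 59) (1127 ≡ 6 (mod 59)), t ≡ 10·43 ≡ 17 (mod 59). So x ≡ 460 + 1127·17 = 19619 (mod 66493).
Unique solution in [0, 66493): x = 19619.

Final answer: x ≡ 19619 (mod 66493); the representative in [0, 66493) is 19619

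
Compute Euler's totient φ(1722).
φ(1722) = 480

φ is multiplicative, with φ(p^e) = p^e − p^(e−1). Factorise 1722 = 2 · 3 · 7 · 41. Then
  φ(1722) = (2 − 1) · (3 − 1) · (7 − 1) · (41 − 1) = 1 · 2 · 6 · 40 = 480.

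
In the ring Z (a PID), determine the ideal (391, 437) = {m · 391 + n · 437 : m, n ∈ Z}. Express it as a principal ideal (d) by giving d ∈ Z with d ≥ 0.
In the PID Z, (a, b) is generated by gcd(a, b). Compute gcd(437, 391) with the extended Euclidean algorithm, tracking rows (r, s, t) with s·437 + t·391 = r:
  row A: (437, 1, 0)   [1·437 + 0·391 = 437]
  row B: (391, 0, 1)   [0·437 + 1·391 = 391]
  437 = 1·391 + 46   → row C = row A − 1·row B = (46, 1, −1)   [check: 1·437 − 1·391 = 46]
  391 = 8·46 + 23   → row D = row B − 8·row C = (23, −8, 9)   [check: −8·437 + 9·391 = 23]
  46 = 2·23 + 0   → remainder 0, stop. gcd = 23 (last nonzero row D).
So gcd(391, 437) = 23, with Bézout identity −8·437 + 9·391 = 23. Containment (⊇): the Bézout identity exhibits 23 as an element of (391, 437), giving (23) ⊆ (391, 437). Containment (⊆): since 23 | 391 and 23 | 437 (391 = 23·17, 437 = 23·19), every Z-linear combination of 391 and 437 is divisible by 23, so (391, 437) ⊆ (23). Therefore (391, 437) = (23), d = 23.

Final answer: (391, 437) = (23); d = 23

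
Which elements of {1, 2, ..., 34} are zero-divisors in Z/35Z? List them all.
nonzero zero-divisors of Z/35Z = {5, 7, 10, 14, 15, 20, 21, 25, 28, 30}

An element a ∈ Z/35Z (with a ≠ 0) is a zero-divisor iff gcd(a, 35) > 1 (because a is a unit precisely when gcd(a, n) = 1, and in Z/nZ every nonzero, non-unit element is a zero-divisor). Scan a = 1, ..., 34 and keep those with gcd(a, 35) > 1:
  gcd(5, 35) = 5, gcd(7, 35) = 7, gcd(10, 35) = 5, gcd(14, 35) = 7, gcd(15, 35) = 5, gcd(20, 35) = 5, gcd(21, 35) = 7, gcd(25, 35) = 5, gcd(28, 35) = 7, gcd(30, 35) = 5.
All other a ∈ {1, ..., 34} have gcd(a, 35) = 1 and are units. So the nonzero zero-divisors are exactly the 10 values of a appearing in this scan.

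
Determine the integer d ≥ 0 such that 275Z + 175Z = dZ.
In the PID Z, (a, b) is generated by gcd(a, b). Compute gcd(275, 175) with the extended Euclidean algorithm, tracking rows (r, s, t) with s·275 + t·175 = r:
  row A: (275, 1, 0)   [1·275 + 0·175 = 275]
  row B: (175, 0, 1)   [0·275 + 1·175 = 175]
  275 = 1·175 + 100   → row C = row A − 1·row B = (100, 1, −1)   [check: 1·275 − 1·175 = 100]
  175 = 1·100 + 75   → row D = row B − 1·row C = (75, −1, 2)   [check: −1·275 + 2·175 = 75]
  100 = 1·75 + 25   → row E = row C − 1·row D = (25, 2, −3)   [check: 2·275 − 3·175 = 25]
  75 = 3·25 + 0   → remainder 0, stop. gcd = 25 (last nonzero row E).
So gcd(275, 175) = 25, with Bézout identity 2·275 − 3·175 = 25. Containment (⊇): the Bézout identity exhibits 25 as an element of (275, 175), giving (25) ⊆ (275, 175). Containment (⊆): since 25 | 275 and 25 | 175 (275 = 25·11, 175 = 25·7), every Z-linear combination of 275 and 175 is divisible by 25, so (275, 175) ⊆ (25). Therefore (275, 175) = (25), d = 25.

Final answer: (275, 175) = (25); d = 25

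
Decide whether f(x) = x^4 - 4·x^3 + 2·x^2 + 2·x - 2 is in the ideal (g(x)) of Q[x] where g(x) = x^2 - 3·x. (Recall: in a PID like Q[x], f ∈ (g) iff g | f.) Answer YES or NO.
NO

In Q[x] the ideal (g) consists of all multiples of g, so f ∈ (g) iff g | f, i.e. iff the remainder of f on division by g is 0. Divide f by g (g is monic, so eliminate the leading term of the running remainder at each step):
  leading term x^4: subtract (x^2)·g(x) = x^4 - 3·x^3, leaving -x^3 + 2·x^2 + 2·x - 2
  leading term -x^3: subtract (-x)·g(x) = -x^3 + 3·x^2, leaving -x^2 + 2·x - 2
  leading term -x^2: subtract (-1)·g(x) = -x^2 + 3·x, leaving -x - 2
The remainder r(x) = -x - 2 ≠ 0 (and deg r < deg g), so g ∤ f, i.e. f ∉ (g).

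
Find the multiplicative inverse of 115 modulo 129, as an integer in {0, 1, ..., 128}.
115^(−1) ≡ 46 (mod 129)

Apply the extended Euclidean algorithm to (129, 115), tracking rows (r, s, t) with s·129 + t·115 = r. Each division r_prev = q·r_cur + r_new produces the new row as (previous row) − q·(current row):
  row A: (129, 1, 0)   [1·129 + 0·115 = 129]
  row B: (115, 0, 1)   [0·129 + 1·115 = 115]
  129 = 1·115 + 14   → row C = row A − 1·row B = (14, 1, −1)   [check: 1·129 − 1·115 = 14]
  115 = 8·14 + 3   → row D = row B − 8·row C = (3, −8, 9)   [check: −8·129 + 9·115 = 3]
  14 = 4·3 + 2   → row E = row C − 4·row D = (2, 33, −37)   [check: 33·129 − 37·115 = 2]
  3 = 1·2 + 1   → row F = row D − 1·row E = (1, −41, 46)   [check: −41·129 + 46·115 = 1]
  2 = 2·1 + 0   → remainder 0, stop. gcd = 1 (last nonzero row F).
The gcd is 1, so 115 is invertible mod 129. The last nonzero row gives −41·129 + 46·115 = 1, so t = 46. So 115^(−1) ≡ 46 (mod 129). Verify: 115 · 46 = 5290 ≡ 1 (mod 129). ✓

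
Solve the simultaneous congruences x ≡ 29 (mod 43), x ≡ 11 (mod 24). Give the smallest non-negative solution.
The moduli 43, 24 are pairwise coprime, so by the CRT there is a unique solution mod 43·24 = 1032.
Solve by successive substitution. Start with x ≡ 29 (mod 43).
  Combine with x ≡ 11 (mod 24): write x = 29 + 43·t and require 29 + 43·t ≡ 11 (mod 24), i.e. 43·t ≡ 11 − 29 ≡ 6 (mod 24). Since 43^(−1) ≡ 19 (mod 24) (43 ≡ 19 (mod 24)), t ≡ 19·6 ≡ 18 (mod 24). So x ≡ 29 + 43·18 = 803 (mod 1032).
Unique solution in [0, 1032): x = 803.

Final answer: x ≡ 803 (mod 1032); the representative in [0, 1032) is 803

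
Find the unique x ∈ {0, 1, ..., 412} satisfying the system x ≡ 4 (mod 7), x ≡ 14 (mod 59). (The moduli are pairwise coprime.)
The moduli 7, 59 are pairwise coprime, so by the CRT there is a unique solution mod 7·59 = 413.
Solve by successive substitution. Start with x ≡ 4 (mod 7).
  Combine with x ≡ 14 (mod 59): write x = 4 + 7·t and require 4 + 7·t ≡ 14 (mod 59), i.e. 7·t ≡ 14 − 4 ≡ 10 (mod 59). Since 7^(−1) ≡ 17 (mod 59), t ≡ 17·10 ≡ 52 (mod 59). So x ≡ 4 + 7·52 = 368 (mod 413).
Unique solution in [0, 413): x = 368.

Final answer: x ≡ 368 (mod 413); the representative in [0, 413) is 368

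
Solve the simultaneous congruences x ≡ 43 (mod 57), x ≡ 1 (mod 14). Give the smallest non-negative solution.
x ≡ 43 (mod 798); the representative in [0, 798) is 43

The moduli 57, 14 are pairwise coprime, so by the CRT there is a unique solution mod 57·14 = 798.
Solve by successive substitution. Start with x ≡ 43 (mod 57).
  Combine with x ≡ 1 (mod 14): write x = 43 + 57·t and require 43 + 57·t ≡ 1 (mod 14), i.e. 57·t ≡ 1 − 43 ≡ 0 (mod 14). Since 57^(−1) ≡ 1 (mod 14) (57 ≡ 1 (mod 14)), t ≡ 1·0 ≡ 0 (mod 14). So x ≡ 43 + 57·0 = 43 (mod 798).
Unique solution in [0, 798): x = 43.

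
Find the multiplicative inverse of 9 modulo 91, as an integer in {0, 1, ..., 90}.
Apply the extended Euclidean algorithm to (91, 9), tracking rows (r, s, t) with s·91 + t·9 = r. Each division r_prev = q·r_cur + r_new produces the new row as (previous row) − q·(current row):
  row A: (91, 1, 0)   [1·91 + 0·9 = 91]
  row B: (9, 0, 1)   [0·91 + 1·9 = 9]
  91 = 10·9 + 1   → row C = row A − 10·row B = (1, 1, −10)   [check: 1·91 − 10·9 = 1]
  9 = 9·1 + 0   → remainder 0, stop. gcd = 1 (last nonzero row C).
The gcd is 1, so 9 is invertible mod 91. The last nonzero row gives 1·91 − 10·9 = 1, so t = −10. So 9^(−1) ≡ −10 ≡ 81 (mod 91). Verify: 9 · 81 = 729 ≡ 1 (mod 91). ✓

Final answer: 9^(−1) ≡ 81 (mod 91)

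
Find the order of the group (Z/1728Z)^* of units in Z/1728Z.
|(Z/1728Z)^*| = 576

(Z/1728Z)^* consists of the classes a with gcd(a, 1728) = 1, so its order is φ(1728). φ is multiplicative, with φ(p^e) = p^e − p^(e−1). Factorise 1728 = 2^6 · 3^3. Then
  φ(1728) = (2^6 − 2^5) · (3^3 − 3^2) = 32 · 18 = 576.
Thus |(Z/1728Z)^*| = 576.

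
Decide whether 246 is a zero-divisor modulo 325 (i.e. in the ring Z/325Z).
gcd(246, 325) = 1, so 246 is a unit in Z/325Z (it has a multiplicative inverse). A unit cannot be a zero-divisor: if 246·b ≡ 0 then multiplying both sides by 246^(−1) gives b ≡ 0. So 246 is not a zero-divisor.

Final answer: NO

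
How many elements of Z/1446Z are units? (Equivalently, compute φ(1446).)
Z/1446Z has φ(1446) = 480 units

An element a ∈ Z/1446Z is a unit iff gcd(a, 1446) = 1, so the number of units is φ(1446). φ is multiplicative, with φ(p^e) = p^e − p^(e−1). Factorise 1446 = 2 · 3 · 241. Then
  φ(1446) = (2 − 1) · (3 − 1) · (241 − 1) = 1 · 2 · 240 = 480.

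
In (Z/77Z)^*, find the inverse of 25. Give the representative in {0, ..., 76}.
Apply the extended Euclidean algorithm to (77, 25), tracking rows (r, s, t) with s·77 + t·25 = r. Each division r_prev = q·r_cur + r_new produces the new row as (previous row) − q·(current row):
  row A: (77, 1, 0)   [1·77 + 0·25 = 77]
  row B: (25, 0, 1)   [0·77 + 1·25 = 25]
  77 = 3·25 + 2   → row C = row A − 3·row B = (2, 1, −3)   [check: 1·77 − 3·25 = 2]
  25 = 12·2 + 1   → row D = row B − 12·row C = (1, −12, 37)   [check: −12·77 + 37·25 = 1]
  2 = 2·1 + 0   → remainder 0, stop. gcd = 1 (last nonzero row D).
The gcd is 1, so 25 is invertible mod 77. The last nonzero row gives −12·77 + 37·25 = 1, so t = 37. So 25^(−1) ≡ 37 (mod 77). Verify: 25 · 37 = 925 ≡ 1 (mod 77). ✓

Final answer: 25^(−1) ≡ 37 (mod 77)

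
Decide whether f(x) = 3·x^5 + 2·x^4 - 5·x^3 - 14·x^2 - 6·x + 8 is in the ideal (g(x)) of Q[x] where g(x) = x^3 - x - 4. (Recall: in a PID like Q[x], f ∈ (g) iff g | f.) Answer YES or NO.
In Q[x] the ideal (g) consists of all multiples of g, so f ∈ (g) iff g | f, i.e. iff the remainder of f on division by g is 0. Divide f by g (g is monic, so eliminate the leading term of the running remainder at each step):
  leading term 3·x^5: subtract (3·x^2)·g(x) = 3·x^5 - 3·x^3 - 12·x^2, leaving 2·x^4 - 2·x^3 - 2·x^2 - 6·x + 8
  leading term 2·x^4: subtract (2·x)·g(x) = 2·x^4 - 2·x^2 - 8·x, leaving -2·x^3 + 2·x + 8
  leading term -2·x^3: subtract (-2)·g(x) = -2·x^3 + 2·x + 8, leaving 0
The remainder is 0, so f(x) = g(x) · h(x) with h(x) = 3·x^2 + 2·x - 2. Hence g | f, i.e. f ∈ (g).

Final answer: YES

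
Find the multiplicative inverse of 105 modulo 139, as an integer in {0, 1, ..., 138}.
Apply the extended Euclidean algorithm to (139, 105), tracking rows (r, s, t) with s·139 + t·105 = r. Each division r_prev = q·r_cur + r_new produces the new row as (previous row) − q·(current row):
  row A: (139, 1, 0)   [1·139 + 0·105 = 139]
  row B: (105, 0, 1)   [0·139 + 1·105 = 105]
  139 = 1·105 + 34   → row C = row A − 1·row B = (34, 1, −1)   [check: 1·139 − 1·105 = 34]
  105 = 3·34 + 3   → row D = row B − 3·row C = (3, −3, 4)   [check: −3·139 + 4·105 = 3]
  34 = 11·3 + 1   → row E = row C − 11·row D = (1, 34, −45)   [check: 34·139 − 45·105 = 1]
  3 = 3·1 + 0   → remainder 0, stop. gcd = 1 (last nonzero row E).
The gcd is 1, so 105 is invertible mod 139. The last nonzero row gives 34·139 − 45·105 = 1, so t = −45. So 105^(−1) ≡ −45 ≡ 94 (mod 139). Verify: 105 · 94 = 9870 ≡ 1 (mod 139). ✓

Final answer: 105^(−1) ≡ 94 (mod 139)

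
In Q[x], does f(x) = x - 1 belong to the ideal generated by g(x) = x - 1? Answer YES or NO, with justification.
In Q[x] the ideal (g) consists of all multiples of g, so f ∈ (g) iff g | f, i.e. iff the remainder of f on division by g is 0. Divide f by g (g is monic, so eliminate the leading term of the running remainder at each step):
  leading term x: subtract (1)·g(x) = x - 1, leaving 0
The remainder is 0, so f(x) = g(x) · h(x) with h(x) = 1. Hence g | f, i.e. f ∈ (g).

Final answer: YES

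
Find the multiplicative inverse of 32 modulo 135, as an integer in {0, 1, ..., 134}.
32^(−1) ≡ 38 (mod 135)

Apply the extended Euclidean algorithm to (135, 32), tracking rows (r, s, t) with s·135 + t·32 = r. Each division r_prev = q·r_cur + r_new produces the new row as (previous row) − q·(current row):
  row A: (135, 1, 0)   [1·135 + 0·32 = 135]
  row B: (32, 0, 1)   [0·135 + 1·32 = 32]
  135 = 4·32 + 7   → row C = row A − 4·row B = (7, 1, −4)   [check: 1·135 − 4·32 = 7]
  32 = 4·7 + 4   → row D = row B − 4·row C = (4, −4, 17)   [check: −4·135 + 17·32 = 4]
  7 = 1·4 + 3   → row E = row C − 1·row D = (3, 5, −21)   [check: 5·135 − 21·32 = 3]
  4 = 1·3 + 1   → row F = row D − 1·row E = (1, −9, 38)   [check: −9·135 + 38·32 = 1]
  3 = 3·1 + 0   → remainder 0, stop. gcd = 1 (last nonzero row F).
The gcd is 1, so 32 is invertible mod 135. The last nonzero row gives −9·135 + 38·32 = 1, so t = 38. So 32^(−1) ≡ 38 (mod 135). Verify: 32 · 38 = 1216 ≡ 1 (mod 135). ✓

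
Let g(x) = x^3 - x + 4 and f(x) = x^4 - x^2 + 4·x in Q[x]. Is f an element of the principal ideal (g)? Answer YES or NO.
In Q[x] the ideal (g) consists of all multiples of g, so f ∈ (g) iff g | f, i.e. iff the remainder of f on division by g is 0. Divide f by g (g is monic, so eliminate the leading term of the running remainder at each step):
  leading term x^4: subtract (x)·g(x) = x^4 - x^2 + 4·x, leaving 0
The remainder is 0, so f(x) = g(x) · h(x) with h(x) = x. Hence g | f, i.e. f ∈ (g).

Final answer: YES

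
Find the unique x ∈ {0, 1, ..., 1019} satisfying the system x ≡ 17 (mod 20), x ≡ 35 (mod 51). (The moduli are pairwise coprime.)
The moduli 20, 51 are pairwise coprime, so by the CRT there is a unique solution mod 20·51 = 1020.
Solve by successive substitution. Start with x ≡ 17 (mod 20).
  Combine with x ≡ 35 (mod 51): write x = 17 + 20·t and require 17 + 20·t ≡ 35 (mod 51), i.e. 20·t ≡ 35 − 17 ≡ 18 (mod 51). Since 20^(−1) ≡ 23 (mod 51), t ≡ 23·18 ≡ 6 (mod 51). So x ≡ 17 + 20·6 = 137 (mod 1020).
Unique solution in [0, 1020): x = 137.

Final answer: x ≡ 137 (mod 1020); the representative in [0, 1020) is 137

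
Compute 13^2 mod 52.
13

Use repeated squaring. Binary(2) = 10. Walk through the bits of the exponent 2 left-to-right: at each bit after the leading one, square the running value, then multiply by 13 if the bit is 1 (always reducing mod 52):
  bit 1 = 1 (leading): start with 13.
  bit 2 = 0: square 13^2 = 169 ≡ 13 (mod 52).
Final value: 13^2 ≡ 13 (mod 52).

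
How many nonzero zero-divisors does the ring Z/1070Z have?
In Z/1070Z each nonzero element is either a unit (gcd with 1070 is 1) or a zero-divisor (gcd > 1). The number of units is φ(1070): factorise 1070 = 2 · 5 · 107, so φ(1070) = (2 − 1) · (5 − 1) · (107 − 1) = 1 · 4 · 106 = 424. The nonzero elements number 1070 − 1 = 1069. Hence the nonzero zero-divisors number 1069 − 424 = 645.

Final answer: Z/1070Z has 645 nonzero zero-divisors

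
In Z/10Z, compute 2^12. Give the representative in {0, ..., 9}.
6

Use repeated squaring. Binary(12) = 1100. Walk through the bits of the exponent 12 left-to-right: at each bit after the leading one, square the running value, then multiply by 2 if the bit is 1 (always reducing mod 10):
  bit 1 = 1 (leading): start with 2.
  bit 2 = 1: square 2^2 = 4; bit is 1, so multiply 4·2 = 8 (mod 10).
  bit 3 = 0: square 8^2 = 64 ≡ 4 (mod 10).
  bit 4 = 0: square 4^2 = 16 ≡ 6 (mod 10).
Final value: 2^12 ≡ 6 (mod 10).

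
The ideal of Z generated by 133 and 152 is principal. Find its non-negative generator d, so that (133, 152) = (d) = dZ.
(133, 152) = (19); d = 19

In the PID Z, (a, b) is generated by gcd(a, b). Compute gcd(152, 133) with the extended Euclidean algorithm, tracking rows (r, s, t) with s·152 + t·133 = r:
  row A: (152, 1, 0)   [1·152 + 0·133 = 152]
  row B: (133, 0, 1)   [0·152 + 1·133 = 133]
  152 = 1·133 + 19   → row C = row A − 1·row B = (19, 1, −1)   [check: 1·152 − 1·133 = 19]
  133 = 7·19 + 0   → remainder 0, stop. gcd = 19 (last nonzero row C).
So gcd(133, 152) = 19, with Bézout identity 1·152 − 1·133 = 19. Containment (⊇): the Bézout identity exhibits 19 as an element of (133, 152), giving (19) ⊆ (133, 152). Containment (⊆): since 19 | 133 and 19 | 152 (133 = 19·7, 152 = 19·8), every Z-linear combination of 133 and 152 is divisible by 19, so (133, 152) ⊆ (19). Therefore (133, 152) = (19), d = 19.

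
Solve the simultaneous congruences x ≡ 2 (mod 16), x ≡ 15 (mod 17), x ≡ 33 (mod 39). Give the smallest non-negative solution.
x ≡ 9042 (mod 10608); the representative in [0, 10608) is 9042

The moduli 16, 17, 39 are pairwise coprime, so by the CRT there is a unique solution mod 16·17·39 = 10608.
Solve by successive substitution. Start with x ≡ 2 (mod 16).
  Combine with x ≡ 15 (mod 17): write x = 2 + 16·t and require 2 + 16·t ≡ 15 (mod 17), i.e. 16·t ≡ 15 − 2 ≡ 13 (mod 17). Since 16^(−1) ≡ 16 (mod 17), t ≡ 16·13 ≡ 4 (mod 17). So x ≡ 2 + 16·4 = 66 (mod 272).
  Combine with x ≡ 33 (mod 39): write x = 66 + 272·t and require 66 + 272·t ≡ 33 (mod 39), i.e. 272·t ≡ 33 − 66 ≡ 6 (mod 39). Since 272^(−1) ≡ 38 (mod 39) (272 ≡ 38 (mod 39)), t ≡ 38·6 ≡ 33 (mod 39). So x ≡ 66 + 272·33 = 9042 (mod 10608).
Unique solution in [0, 10608): x = 9042.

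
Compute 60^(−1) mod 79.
Apply the extended Euclidean algorithm to (79, 60), tracking rows (r, s, t) with s·79 + t·60 = r. Each division r_prev = q·r_cur + r_new produces the new row as (previous row) − q·(current row):
  row A: (79, 1, 0)   [1·79 + 0·60 = 79]
  row B: (60, 0, 1)   [0·79 + 1·60 = 60]
  79 = 1·60 + 19   → row C = row A − 1·row B = (19, 1, −1)   [check: 1·79 − 1·60 = 19]
  60 = 3·19 + 3   → row D = row B − 3·row C = (3, −3, 4)   [check: −3·79 + 4·60 = 3]
  19 = 6·3 + 1   → row E = row C − 6·row D = (1, 19, −25)   [check: 19·79 − 25·60 = 1]
  3 = 3·1 + 0   → remainder 0, stop. gcd = 1 (last nonzero row E).
The gcd is 1, so 60 is invertible mod 79. The last nonzero row gives 19·79 − 25·60 = 1, so t = −25. So 60^(−1) ≡ −25 ≡ 54 (mod 79). Verify: 60 · 54 = 3240 ≡ 1 (mod 79). ✓

Final answer: 60^(−1) ≡ 54 (mod 79)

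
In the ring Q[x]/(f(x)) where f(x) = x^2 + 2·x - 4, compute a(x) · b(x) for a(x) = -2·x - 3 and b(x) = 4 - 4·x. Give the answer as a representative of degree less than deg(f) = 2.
First multiply in Q[x] without reducing: a · b = 8·x^2 + 4·x - 12. Now divide by f(x) = x^2 + 2·x - 4, eliminating the leading term at each step:
  leading term 8·x^2: subtract (8)·f(x) = 8·x^2 + 16·x - 32, leaving 20 - 12·x
The degree is now < 2, so this is the remainder. Hence a · b ≡ 20 - 12·x in Q[x]/(f).

Final answer: a · b ≡ 20 - 12·x (mod f(x))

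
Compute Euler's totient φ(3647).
φ is multiplicative, with φ(p^e) = p^e − p^(e−1). Factorise 3647 = 7 · 521. Then
  φ(3647) = (7 − 1) · (521 − 1) = 6 · 520 = 3120.

Final answer: φ(3647) = 3120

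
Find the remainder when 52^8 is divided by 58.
Use repeated squaring. Binary(8) = 1000. Walk through the bits of the exponent 8 left-to-right: at each bit after the leading one, square the running value, then multiply by 52 if the bit is 1 (always reducing mod 58):
  bit 1 = 1 (leading): start with 52.
  bit 2 = 0: square 52^2 = 2704 ≡ 36 (mod 58).
  bit 3 = 0: square 36^2 = 1296 ≡ 20 (mod 58).
  bit 4 = 0: square 20^2 = 400 ≡ 52 (mod 58).
Final value: 52^8 ≡ 52 (mod 58).

Final answer: 52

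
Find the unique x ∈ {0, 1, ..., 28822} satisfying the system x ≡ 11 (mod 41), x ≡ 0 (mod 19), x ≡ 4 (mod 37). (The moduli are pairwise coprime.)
The moduli 41, 19, 37 are pairwise coprime, so by the CRT there is a unique solution mod 41·19·37 = 28823.
Solve by successive substitution. Start with x ≡ 11 (mod 41).
  Combine with x ≡ 0 (mod 19): write x = 11 + 41·t and require 11 + 41·t ≡ 0 (mod 19), i.e. 41·t ≡ 0 − 11 ≡ 8 (mod 19). Since 41^(−1) ≡ 13 (mod 19) (41 ≡ 3 (mod 19)), t ≡ 13·8 ≡ 9 (mod 19). So x ≡ 11 + 41·9 = 380 (mod 779).
  Combine with x ≡ 4 (mod 37): write x = 380 + 779·t and require 380 + 779·t ≡ 4 (mod 37), i.e. 779·t ≡ 4 − 380 ≡ 31 (mod 37). Since 779^(−1) ≡ 19 (mod 37) (779 ≡ 2 (mod 37)), t ≡ 19·31 ≡ 34 (mod 37). So x ≡ 380 + 779·34 = 26866 (mod 28823).
Unique solution in [0, 28823): x = 26866.

Final answer: x ≡ 26866 (mod 28823); the representative in [0, 28823) is 26866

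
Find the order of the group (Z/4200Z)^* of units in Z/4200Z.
|(Z/4200Z)^*| = 960

(Z/4200Z)^* consists of the classes a with gcd(a, 4200) = 1, so its order is φ(4200). φ is multiplicative, with φ(p^e) = p^e − p^(e−1). Factorise 4200 = 2^3 · 3 · 5^2 · 7. Then
  φ(4200) = (2^3 − 2^2) · (3 − 1) · (5^2 − 5^1) · (7 − 1) = 4 · 2 · 20 · 6 = 960.
Thus |(Z/4200Z)^*| = 960.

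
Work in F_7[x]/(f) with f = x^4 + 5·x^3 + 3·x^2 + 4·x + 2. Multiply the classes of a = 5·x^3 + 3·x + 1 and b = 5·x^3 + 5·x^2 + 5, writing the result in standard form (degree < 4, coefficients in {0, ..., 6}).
a · b ≡ 5·x^3 + x^2 + 2·x (mod f(x))

Multiply as integer polynomials: a · b = 25·x^6 + 25·x^5 + 15·x^4 + 45·x^3 + 5·x^2 + 15·x + 5. Reducing coefficients mod 7: a · b ≡ 4·x^6 + 4·x^5 + x^4 + 3·x^3 + 5·x^2 + x + 5. Now divide by f(x) = x^4 + 5·x^3 + 3·x^2 + 4·x + 2 in F_7[x], eliminating the leading term at each step:
  leading term 4·x^6: subtract (4·x^2)·f(x) = 4·x^6 + 6·x^5 + 5·x^4 + 2·x^3 + x^2, leaving 5·x^5 + 3·x^4 + x^3 + 4·x^2 + x + 5 (coefficients mod 7)
  leading term 5·x^5: subtract (5·x)·f(x) = 5·x^5 + 4·x^4 + x^3 + 6·x^2 + 3·x, leaving 6·x^4 + 5·x^2 + 5·x + 5 (coefficients mod 7)
  leading term 6·x^4: subtract (6)·f(x) = 6·x^4 + 2·x^3 + 4·x^2 + 3·x + 5, leaving 5·x^3 + x^2 + 2·x (coefficients mod 7)
The degree is now < 4, so this is the remainder. Hence a · b ≡ 5·x^3 + x^2 + 2·x in F_7[x]/(f).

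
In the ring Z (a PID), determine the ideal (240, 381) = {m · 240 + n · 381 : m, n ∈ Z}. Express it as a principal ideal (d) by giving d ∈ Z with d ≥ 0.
(240, 381) = (3); d = 3

In the PID Z, (a, b) is generated by gcd(a, b). Compute gcd(381, 240) with the extended Euclidean algorithm, tracking rows (r, s, t) with s·381 + t·240 = r:
  row A: (381, 1, 0)   [1·381 + 0·240 = 381]
  row B: (240, 0, 1)   [0·381 + 1·240 = 240]
  381 = 1·240 + 141   → row C = row A − 1·row B = (141, 1, −1)   [check: 1·381 − 1·240 = 141]
  240 = 1·141 + 99   → row D = row B − 1·row C = (99, −1, 2)   [check: −1·381 + 2·240 = 99]
  141 = 1·99 + 42   → row E = row C − 1·row D = (42, 2, −3)   [check: 2·381 − 3·240 = 42]
  99 = 2·42 + 15   → row F = row D − 2·row E = (15, −5, 8)   [check: −5·381 + 8·240 = 15]
  42 = 2·15 + 12   → row G = row E − 2·row F = (12, 12, −19)   [check: 12·381 − 19·240 = 12]
  15 = 1·12 + 3   → row H = row F − 1·row G = (3, −17, 27)   [check: −17·381 + 27·240 = 3]
  12 = 4·3 + 0   → remainder 0, stop. gcd = 3 (last nonzero row H).
So gcd(240, 381) = 3, with Bézout identity −17·381 + 27·240 = 3. Containment (⊇): the Bézout identity exhibits 3 as an element of (240, 381), giving (3) ⊆ (240, 381). Containment (⊆): since 3 | 240 and 3 | 381 (240 = 3·80, 381 = 3·127), every Z-linear combination of 240 and 381 is divisible by 3, so (240, 381) ⊆ (3). Therefore (240, 381) = (3), d = 3.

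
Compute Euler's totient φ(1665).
φ(1665) = 864

φ is multiplicative, with φ(p^e) = p^e − p^(e−1). Factorise 1665 = 3^2 · 5 · 37. Then
  φ(1665) = (3^2 − 3^1) · (5 − 1) · (37 − 1) = 6 · 4 · 36 = 864.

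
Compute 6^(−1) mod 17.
6^(−1) ≡ 3 (mod 17)

Apply the extended Euclidean algorithm to (17, 6), tracking rows (r, s, t) with s·17 + t·6 = r. Each division r_prev = q·r_cur + r_new produces the new row as (previous row) − q·(current row):
  row A: (17, 1, 0)   [1·17 + 0·6 = 17]
  row B: (6, 0, 1)   [0·17 + 1·6 = 6]
  17 = 2·6 + 5   → row C = row A − 2·row B = (5, 1, −2)   [check: 1·17 − 2·6 = 5]
  6 = 1·5 + 1   → row D = row B − 1·row C = (1, −1, 3)   [check: −1·17 + 3·6 = 1]
  5 = 5·1 + 0   → remainder 0, stop. gcd = 1 (last nonzero row D).
The gcd is 1, so 6 is invertible mod 17. The last nonzero row gives −1·17 + 3·6 = 1, so t = 3. So 6^(−1) ≡ 3 (mod 17). Verify: 6 · 3 = 18 ≡ 1 (mod 17). ✓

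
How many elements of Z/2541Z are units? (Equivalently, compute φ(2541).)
An element a ∈ Z/2541Z is a unit iff gcd(a, 2541) = 1, so the number of units is φ(2541). φ is multiplicative, with φ(p^e) = p^e − p^(e−1). Factorise 2541 = 3 · 7 · 11^2. Then
  φ(2541) = (3 − 1) · (7 − 1) · (11^2 − 11^1) = 2 · 6 · 110 = 1320.

Final answer: Z/2541Z has φ(2541) = 1320 units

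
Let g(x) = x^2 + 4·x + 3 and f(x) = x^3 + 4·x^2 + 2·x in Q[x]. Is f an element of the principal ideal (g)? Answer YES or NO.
In Q[x] the ideal (g) consists of all multiples of g, so f ∈ (g) iff g | f, i.e. iff the remainder of f on division by g is 0. Divide f by g (g is monic, so eliminate the leading term of the running remainder at each step):
  leading term x^3: subtract (x)·g(x) = x^3 + 4·x^2 + 3·x, leaving -x
The remainder r(x) = -x ≠ 0 (and deg r < deg g), so g ∤ f, i.e. f ∉ (g).

Final answer: NO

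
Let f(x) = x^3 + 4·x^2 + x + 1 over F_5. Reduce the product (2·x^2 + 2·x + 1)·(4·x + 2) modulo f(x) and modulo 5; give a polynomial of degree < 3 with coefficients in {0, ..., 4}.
a · b ≡ 4 (mod f(x))

Multiply as integer polynomials: a · b = 8·x^3 + 12·x^2 + 8·x + 2. Reducing coefficients mod 5: a · b ≡ 3·x^3 + 2·x^2 + 3·x + 2. Now divide by f(x) = x^3 + 4·x^2 + x + 1 in F_5[x], eliminating the leading term at each step:
  leading term 3·x^3: subtract (3)·f(x) = 3·x^3 + 2·x^2 + 3·x + 3, leaving 4 (coefficients mod 5)
The degree is now < 3, so this is the remainder. Hence a · b ≡ 4 in F_5[x]/(f).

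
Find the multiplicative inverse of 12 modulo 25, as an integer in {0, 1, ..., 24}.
12^(−1) ≡ 23 (mod 25)

Apply the extended Euclidean algorithm to (25, 12), tracking rows (r, s, t) with s·25 + t·12 = r. Each division r_prev = q·r_cur + r_new produces the new row as (previous row) − q·(current row):
  row A: (25, 1, 0)   [1·25 + 0·12 = 25]
  row B: (12, 0, 1)   [0·25 + 1·12 = 12]
  25 = 2·12 + 1   → row C = row A − 2·row B = (1, 1, −2)   [check: 1·25 − 2·12 = 1]
  12 = 12·1 + 0   → remainder 0, stop. gcd = 1 (last nonzero row C).
The gcd is 1, so 12 is invertible mod 25. The last nonzero row gives 1·25 − 2·12 = 1, so t = −2. So 12^(−1) ≡ −2 ≡ 23 (mod 25). Verify: 12 · 23 = 276 ≡ 1 (mod 25). ✓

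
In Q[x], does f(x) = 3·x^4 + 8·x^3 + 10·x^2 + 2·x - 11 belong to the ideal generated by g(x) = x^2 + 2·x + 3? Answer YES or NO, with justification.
NO

In Q[x] the ideal (g) consists of all multiples of g, so f ∈ (g) iff g | f, i.e. iff the remainder of f on division by g is 0. Divide f by g (g is monic, so eliminate the leading term of the running remainder at each step):
  leading term 3·x^4: subtract (3·x^2)·g(x) = 3·x^4 + 6·x^3 + 9·x^2, leaving 2·x^3 + x^2 + 2·x - 11
  leading term 2·x^3: subtract (2·x)·g(x) = 2·x^3 + 4·x^2 + 6·x, leaving -3·x^2 - 4·x - 11
  leading term -3·x^2: subtract (-3)·g(x) = -3·x^2 - 6·x - 9, leaving 2·x - 2
The remainder r(x) = 2·x - 2 ≠ 0 (and deg r < deg g), so g ∤ f, i.e. f ∉ (g).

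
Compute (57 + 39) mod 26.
Reduce the summands first: 57 ≡ 5, 39 ≡ 13 (mod 26), so 57 + 39 ≡ 5 + 13 (mod 26). 5 + 13 = 18; 18 = 0·26 + 18, so (57 + 39) mod 26 = 18.

Final answer: 18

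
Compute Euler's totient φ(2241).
φ is multiplicative, with φ(p^e) = p^e − p^(e−1). Factorise 2241 = 3^3 · 83. Then
  φ(2241) = (3^3 − 3^2) · (83 − 1) = 18 · 82 = 1476.

Final answer: φ(2241) = 1476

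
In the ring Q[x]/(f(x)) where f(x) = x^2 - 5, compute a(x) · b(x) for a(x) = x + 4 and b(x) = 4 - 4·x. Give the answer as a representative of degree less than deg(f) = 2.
a · b ≡ -12·x - 4 (mod f(x))

First multiply in Q[x] without reducing: a · b = -4·x^2 - 12·x + 16. Now divide by f(x) = x^2 - 5, eliminating the leading term at each step:
  leading term -4·x^2: subtract (-4)·f(x) = 20 - 4·x^2, leaving -12·x - 4
The degree is now < 2, so this is the remainder. Hence a · b ≡ -12·x - 4 in Q[x]/(f).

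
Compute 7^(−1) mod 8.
Apply the extended Euclidean algorithm to (8, 7), tracking rows (r, s, t) with s·8 + t·7 = r. Each division r_prev = q·r_cur + r_new produces the new row as (previous row) − q·(current row):
  row A: (8, 1, 0)   [1·8 + 0·7 = 8]
  row B: (7, 0, 1)   [0·8 + 1·7 = 7]
  8 = 1·7 + 1   → row C = row A − 1·row B = (1, 1, −1)   [check: 1·8 − 1·7 = 1]
  7 = 7·1 + 0   → remainder 0, stop. gcd = 1 (last nonzero row C).
The gcd is 1, so 7 is invertible mod 8. The last nonzero row gives 1·8 − 1·7 = 1, so t = −1. So 7^(−1) ≡ −1 ≡ 7 (mod 8). Verify: 7 · 7 = 49 ≡ 1 (mod 8). ✓

Final answer: 7^(−1) ≡ 7 (mod 8)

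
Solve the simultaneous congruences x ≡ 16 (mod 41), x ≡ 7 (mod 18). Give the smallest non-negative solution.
The moduli 41, 18 are pairwise coprime, so by the CRT there is a unique solution mod 41·18 = 738.
Solve by successive substitution. Start with x ≡ 16 (mod 41).
  Combine with x ≡ 7 (mod 18): write x = 16 + 41·t and require 16 + 41·t ≡ 7 (mod 18), i.e. 41·t ≡ 7 − 16 ≡ 9 (mod 18). Since 41^(−1) ≡ 11 (mod 18) (41 ≡ 5 (mod 18)), t ≡ 11·9 ≡ 9 (mod 18). So x ≡ 16 + 41·9 = 385 (mod 738).
Unique solution in [0, 738): x = 385.

Final answer: x ≡ 385 (mod 738); the representative in [0, 738) is 385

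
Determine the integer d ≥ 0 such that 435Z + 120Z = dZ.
In the PID Z, (a, b) is generated by gcd(a, b). Compute gcd(435, 120) with the extended Euclidean algorithm, tracking rows (r, s, t) with s·435 + t·120 = r:
  row A: (435, 1, 0)   [1·435 + 0·120 = 435]
  row B: (120, 0, 1)   [0·435 + 1·120 = 120]
  435 = 3·120 + 75   → row C = row A − 3·row B = (75, 1, −3)   [check: 1·435 − 3·120 = 75]
  120 = 1·75 + 45   → row D = row B − 1·row C = (45, −1, 4)   [check: −1·435 + 4·120 = 45]
  75 = 1·45 + 30   → row E = row C − 1·row D = (30, 2, −7)   [check: 2·435 − 7·120 = 30]
  45 = 1·30 + 15   → row F = row D − 1·row E = (15, −3, 11)   [check: −3·435 + 11·120 = 15]
  30 = 2·15 + 0   → remainder 0, stop. gcd = 15 (last nonzero row F).
So gcd(435, 120) = 15, with Bézout identity −3·435 + 11·120 = 15. Containment (⊇): the Bézout identity exhibits 15 as an element of (435, 120), giving (15) ⊆ (435, 120). Containment (⊆): since 15 | 435 and 15 | 120 (435 = 15·29, 120 = 15·8), every Z-linear combination of 435 and 120 is divisible by 15, so (435, 120) ⊆ (15). Therefore (435, 120) = (15), d = 15.

Final answer: (435, 120) = (15); d = 15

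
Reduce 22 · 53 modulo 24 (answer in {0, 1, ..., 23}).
Reduce the factors first: 53 ≡ 5 (mod 24), so 22 · 53 ≡ 22 · 5 (mod 24). 22 · 5 = 110. Dividing by 24: 110 = 4·24 + 14. So (22 · 53) mod 24 = 14.

Final answer: 14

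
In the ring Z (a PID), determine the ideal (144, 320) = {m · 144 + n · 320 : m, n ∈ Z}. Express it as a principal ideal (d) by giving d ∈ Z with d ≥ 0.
In the PID Z, (a, b) is generated by gcd(a, b). Compute gcd(320, 144) with the extended Euclidean algorithm, tracking rows (r, s, t) with s·320 + t·144 = r:
  row A: (320, 1, 0)   [1·320 + 0·144 = 320]
  row B: (144, 0, 1)   [0·320 + 1·144 = 144]
  320 = 2·144 + 32   → row C = row A − 2·row B = (32, 1, −2)   [check: 1·320 − 2·144 = 32]
  144 = 4·32 + 16   → row D = row B − 4·row C = (16, −4, 9)   [check: −4·320 + 9·144 = 16]
  32 = 2·16 + 0   → remainder 0, stop. gcd = 16 (last nonzero row D).
So gcd(144, 320) = 16, with Bézout identity −4·320 + 9·144 = 16. Containment (⊇): the Bézout identity exhibits 16 as an element of (144, 320), giving (16) ⊆ (144, 320). Containment (⊆): since 16 | 144 and 16 | 320 (144 = 16·9, 320 = 16·20), every Z-linear combination of 144 and 320 is divisible by 16, so (144, 320) ⊆ (16). Therefore (144, 320) = (16), d = 16.

Final answer: (144, 320) = (16); d = 16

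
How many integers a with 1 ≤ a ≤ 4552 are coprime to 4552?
2272

The number of a ∈ {1, ..., 4552} with gcd(a, 4552) = 1 is by definition Euler's totient φ(4552). φ is multiplicative, with φ(p^e) = p^e − p^(e−1). Factorise 4552 = 2^3 · 569. Then
  φ(4552) = (2^3 − 2^2) · (569 − 1) = 4 · 568 = 2272.
So there are 2272 such integers.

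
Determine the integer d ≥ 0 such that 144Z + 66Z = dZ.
(144, 66) = (6); d = 6

In the PID Z, (a, b) is generated by gcd(a, b). Compute gcd(144, 66) with the extended Euclidean algorithm, tracking rows (r, s, t) with s·144 + t·66 = r:
  row A: (144, 1, 0)   [1·144 + 0·66 = 144]
  row B: (66, 0, 1)   [0·144 + 1·66 = 66]
  144 = 2·66 + 12   → row C = row A − 2·row B = (12, 1, −2)   [check: 1·144 − 2·66 = 12]
  66 = 5·12 + 6   → row D = row B − 5·row C = (6, −5, 11)   [check: −5·144 + 11·66 = 6]
  12 = 2·6 + 0   → remainder 0, stop. gcd = 6 (last nonzero row D).
So gcd(144, 66) = 6, with Bézout identity −5·144 + 11·66 = 6. Containment (⊇): the Bézout identity exhibits 6 as an element of (144, 66), giving (6) ⊆ (144, 66). Containment (⊆): since 6 | 144 and 6 | 66 (144 = 6·24, 66 = 6·11), every Z-linear combination of 144 and 66 is divisible by 6, so (144, 66) ⊆ (6). Therefore (144, 66) = (6), d = 6.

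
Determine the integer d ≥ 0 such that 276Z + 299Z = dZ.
(276, 299) = (23); d = 23

In the PID Z, (a, b) is generated by gcd(a, b). Compute gcd(299, 276) with the extended Euclidean algorithm, tracking rows (r, s, t) with s·299 + t·276 = r:
  row A: (299, 1, 0)   [1·299 + 0·276 = 299]
  row B: (276, 0, 1)   [0·299 + 1·276 = 276]
  299 = 1·276 + 23   → row C = row A − 1·row B = (23, 1, −1)   [check: 1·299 − 1·276 = 23]
  276 = 12·23 + 0   → remainder 0, stop. gcd = 23 (last nonzero row C).
So gcd(276, 299) = 23, with Bézout identity 1·299 − 1·276 = 23. Containment (⊇): the Bézout identity exhibits 23 as an element of (276, 299), giving (23) ⊆ (276, 299). Containment (⊆): since 23 | 276 and 23 | 299 (276 = 23·12, 299 = 23·13), every Z-linear combination of 276 and 299 is divisible by 23, so (276, 299) ⊆ (23). Therefore (276, 299) = (23), d = 23.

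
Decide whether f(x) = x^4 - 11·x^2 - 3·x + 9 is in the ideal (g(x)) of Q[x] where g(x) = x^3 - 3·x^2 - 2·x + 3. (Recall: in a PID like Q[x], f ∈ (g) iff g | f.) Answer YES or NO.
In Q[x] the ideal (g) consists of all multiples of g, so f ∈ (g) iff g | f, i.e. iff the remainder of f on division by g is 0. Divide f by g (g is monic, so eliminate the leading term of the running remainder at each step):
  leading term x^4: subtract (x)·g(x) = x^4 - 3·x^3 - 2·x^2 + 3·x, leaving 3·x^3 - 9·x^2 - 6·x + 9
  leading term 3·x^3: subtract (3)·g(x) = 3·x^3 - 9·x^2 - 6·x + 9, leaving 0
The remainder is 0, so f(x) = g(x) · h(x) with h(x) = x + 3. Hence g | f, i.e. f ∈ (g).

Final answer: YES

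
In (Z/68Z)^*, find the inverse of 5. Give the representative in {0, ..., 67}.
5^(−1) ≡ 41 (mod 68)

Apply the extended Euclidean algorithm to (68, 5), tracking rows (r, s, t) with s·68 + t·5 = r. Each division r_prev = q·r_cur + r_new produces the new row as (previous row) − q·(current row):
  row A: (68, 1, 0)   [1·68 + 0·5 = 68]
  row B: (5, 0, 1)   [0·68 + 1·5 = 5]
  68 = 13·5 + 3   → row C = row A − 13·row B = (3, 1, −13)   [check: 1·68 − 13·5 = 3]
  5 = 1·3 + 2   → row D = row B − 1·row C = (2, −1, 14)   [check: −1·68 + 14·5 = 2]
  3 = 1·2 + 1   → row E = row C − 1·row D = (1, 2, −27)   [check: 2·68 − 27·5 = 1]
  2 = 2·1 + 0   → remainder 0, stop. gcd = 1 (last nonzero row E).
The gcd is 1, so 5 is invertible mod 68. The last nonzero row gives 2·68 − 27·5 = 1, so t = −27. So 5^(−1) ≡ −27 ≡ 41 (mod 68). Verify: 5 · 41 = 205 ≡ 1 (mod 68). ✓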